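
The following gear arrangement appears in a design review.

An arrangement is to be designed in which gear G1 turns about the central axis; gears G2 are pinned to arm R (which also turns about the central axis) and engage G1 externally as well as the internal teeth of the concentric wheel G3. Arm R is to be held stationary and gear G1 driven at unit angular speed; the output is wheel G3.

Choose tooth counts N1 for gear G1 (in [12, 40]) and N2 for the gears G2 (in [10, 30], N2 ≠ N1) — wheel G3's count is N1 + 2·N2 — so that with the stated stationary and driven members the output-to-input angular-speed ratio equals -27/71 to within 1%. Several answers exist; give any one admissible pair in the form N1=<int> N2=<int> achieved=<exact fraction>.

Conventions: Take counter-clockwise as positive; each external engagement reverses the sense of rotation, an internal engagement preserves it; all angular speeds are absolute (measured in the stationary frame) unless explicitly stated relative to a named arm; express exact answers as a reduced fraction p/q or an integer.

N1=27 N2=22 achieved=-27/71

topology: planetary set — design target -27/71, arm = carrier (Willis)
Willis with ω_arm = 0: ω_ring/ω_sun = −N1/N3; set equal to -27/71  ⇒  N3/N1 = −1/(-27/71) = 71/27
N3 = N1 + 2·N2  ⇒  N2/N1 = (N3/N1 − 1)/2 = (71/27 − 1)/2 = 22/27
smallest multiple with N1 ≥ 12 and N2 ≥ 10: k = 1  ⇒  N1 = 1·27 = 27, N2 = 1·22 = 22 (N1 ≤ 40, N2 ≤ 30, N2 ≠ N1 ✓), N3 = 27 + 2·22 = 71
check: −N1/N3 with N1 = 27, N3 = 71 gives -27/71; |achieved − target| = 0 ≤ 27/7100 ✓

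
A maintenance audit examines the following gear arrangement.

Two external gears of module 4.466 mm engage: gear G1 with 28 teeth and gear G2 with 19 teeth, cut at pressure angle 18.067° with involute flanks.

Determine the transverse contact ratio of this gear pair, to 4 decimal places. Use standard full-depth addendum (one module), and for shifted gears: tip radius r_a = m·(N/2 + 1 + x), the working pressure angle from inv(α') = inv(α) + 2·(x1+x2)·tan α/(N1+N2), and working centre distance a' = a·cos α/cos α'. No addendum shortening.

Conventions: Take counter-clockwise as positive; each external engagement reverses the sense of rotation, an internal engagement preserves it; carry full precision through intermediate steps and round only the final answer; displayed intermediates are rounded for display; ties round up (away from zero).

1.6690

class = single-mesh tooth geometry [involute pair 28T × 19T, m = 4.466]
base radii: r_b1 = 59.441224, r_b2 = 40.335116
tip radii: r_a1 = 66.990000, r_a2 = 46.893000
no profile shift: α' = α, a' = a
action lengths: √(r_a1²−r_b1²) = 30.893382, √(r_a2²−r_b2²) = 23.917188
base pitch p_b = π·m·cos α = 13.338579
CR = (30.893382 + 23.917188 − 104.951000·sin 18.06700°)/13.338579 = 1.669011
contact ratio ≈ 1.6690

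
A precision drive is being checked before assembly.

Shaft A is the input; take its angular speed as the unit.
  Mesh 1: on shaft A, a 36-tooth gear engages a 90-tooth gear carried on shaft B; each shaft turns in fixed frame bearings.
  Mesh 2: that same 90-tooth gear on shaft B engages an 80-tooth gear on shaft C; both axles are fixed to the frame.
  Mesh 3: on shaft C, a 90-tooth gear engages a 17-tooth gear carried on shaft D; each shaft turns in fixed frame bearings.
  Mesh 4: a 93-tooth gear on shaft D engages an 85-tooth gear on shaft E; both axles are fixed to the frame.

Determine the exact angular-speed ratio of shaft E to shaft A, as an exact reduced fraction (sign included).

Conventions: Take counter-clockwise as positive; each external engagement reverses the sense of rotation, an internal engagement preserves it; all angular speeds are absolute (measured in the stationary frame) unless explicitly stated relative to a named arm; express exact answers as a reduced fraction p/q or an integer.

7533/2890

class = fixed-axis compound train [4 meshes; 4 ratios multiply, 4 sense flips]
mesh 1 [36T→90T]: running ratio 2/5, sense −
mesh 2 [90T→80T]: running ratio 9/20, sense +
mesh 3 [90T→17T]: running ratio 81/34, sense −
mesh 4 [93T→85T]: running ratio 7533/2890, sense +
ω_out/ω_in = 7533/2890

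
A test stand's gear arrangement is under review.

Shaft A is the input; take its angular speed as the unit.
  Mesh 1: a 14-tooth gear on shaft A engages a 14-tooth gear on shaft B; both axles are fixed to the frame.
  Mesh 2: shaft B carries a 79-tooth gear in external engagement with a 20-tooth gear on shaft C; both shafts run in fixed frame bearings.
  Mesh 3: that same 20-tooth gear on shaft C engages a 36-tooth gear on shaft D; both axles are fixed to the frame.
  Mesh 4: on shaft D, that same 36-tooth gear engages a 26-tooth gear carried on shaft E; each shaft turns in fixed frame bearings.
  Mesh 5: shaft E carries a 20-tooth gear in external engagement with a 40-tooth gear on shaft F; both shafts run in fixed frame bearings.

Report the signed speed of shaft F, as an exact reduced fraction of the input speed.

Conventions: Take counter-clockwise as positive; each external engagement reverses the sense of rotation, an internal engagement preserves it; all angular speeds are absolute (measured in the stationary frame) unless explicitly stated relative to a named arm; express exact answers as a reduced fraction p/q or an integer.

5-mesh fixed-axis compound train (all bearings frame-fixed)
mesh 1 [14T→14T]: |ω|/ω_in = 1×14/14 = 1, sense flips to −
mesh 2 [79T→20T]: |ω|/ω_in = 1×79/20 = 79/20, sense flips to +
mesh 3 [20T→36T]: |ω|/ω_in = (79/20)×20/36 = 79/36, sense flips to −
mesh 4 [36T→26T]: |ω|/ω_in = (79/36)×36/26 = 79/26, sense flips to +
mesh 5 [20T→40T]: |ω|/ω_in = (79/26)×20/40 = 79/52, sense flips to −
signed output speed (× input speed) = -79/52

-79/52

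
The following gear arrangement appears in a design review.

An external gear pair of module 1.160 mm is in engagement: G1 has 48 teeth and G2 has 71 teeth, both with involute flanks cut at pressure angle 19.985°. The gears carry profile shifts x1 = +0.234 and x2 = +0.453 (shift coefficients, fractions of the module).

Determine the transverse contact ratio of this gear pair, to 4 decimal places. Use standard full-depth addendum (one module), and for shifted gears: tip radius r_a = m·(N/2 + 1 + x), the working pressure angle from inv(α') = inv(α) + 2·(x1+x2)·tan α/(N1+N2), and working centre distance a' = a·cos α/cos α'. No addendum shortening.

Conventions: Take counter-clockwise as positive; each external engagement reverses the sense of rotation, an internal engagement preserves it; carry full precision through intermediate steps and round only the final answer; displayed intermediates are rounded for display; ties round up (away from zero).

class = single-mesh tooth geometry [involute pair 48T × 71T, m = 1.160]
base radii: r_b1 = 26.163534, r_b2 = 38.700228
tip radii: r_a1 = 29.271440, r_a2 = 42.865480
inv(α') = inv(19.985°) + 2·(+0.234+0.453)·tan α/(48+71) = 0.01906879  ⇒  α' = 21.64809°
a' = a·cos α / cos α' = 69.0200·cos 19.985°/cos 21.64809° = 69.785964
action lengths: √(r_a1²−r_b1²) = 13.125801, √(r_a2²−r_b2²) = 18.432084
base pitch p_b = π·m·cos α = 3.424799
CR = (13.125801 + 18.432084 − 69.785964·sin 21.64809°)/3.424799 = 1.697474
contact ratio ≈ 1.6975

1.6975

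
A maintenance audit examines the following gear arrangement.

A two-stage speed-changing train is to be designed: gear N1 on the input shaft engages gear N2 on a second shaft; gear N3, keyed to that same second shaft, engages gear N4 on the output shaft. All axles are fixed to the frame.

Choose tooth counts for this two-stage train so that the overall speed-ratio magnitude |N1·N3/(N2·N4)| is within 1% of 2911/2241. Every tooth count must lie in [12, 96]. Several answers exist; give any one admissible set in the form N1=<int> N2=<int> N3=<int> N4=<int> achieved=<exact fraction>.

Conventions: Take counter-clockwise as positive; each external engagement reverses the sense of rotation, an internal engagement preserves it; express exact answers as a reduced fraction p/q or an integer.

N1=41 N2=27 N3=71 N4=83 achieved=2911/2241

design class (target 2911/2241): fixed-axis compound train
target = 2911/2241 in lowest terms: an exact hit needs N1·N3 = k·2911 and N2·N4 = k·2241 for one integer k, every count in [12, 96]; additionally prefer no 1:1 stage (N1 ≠ N2, N3 ≠ N4)
k = 1: N1·N3 = 2911 = 41·71, N2·N4 = 2241 = 27·83
achieved = 41·71/(27·83) = 2911/2241; |achieved − target| = 0 ≤ 2911/224100 ✓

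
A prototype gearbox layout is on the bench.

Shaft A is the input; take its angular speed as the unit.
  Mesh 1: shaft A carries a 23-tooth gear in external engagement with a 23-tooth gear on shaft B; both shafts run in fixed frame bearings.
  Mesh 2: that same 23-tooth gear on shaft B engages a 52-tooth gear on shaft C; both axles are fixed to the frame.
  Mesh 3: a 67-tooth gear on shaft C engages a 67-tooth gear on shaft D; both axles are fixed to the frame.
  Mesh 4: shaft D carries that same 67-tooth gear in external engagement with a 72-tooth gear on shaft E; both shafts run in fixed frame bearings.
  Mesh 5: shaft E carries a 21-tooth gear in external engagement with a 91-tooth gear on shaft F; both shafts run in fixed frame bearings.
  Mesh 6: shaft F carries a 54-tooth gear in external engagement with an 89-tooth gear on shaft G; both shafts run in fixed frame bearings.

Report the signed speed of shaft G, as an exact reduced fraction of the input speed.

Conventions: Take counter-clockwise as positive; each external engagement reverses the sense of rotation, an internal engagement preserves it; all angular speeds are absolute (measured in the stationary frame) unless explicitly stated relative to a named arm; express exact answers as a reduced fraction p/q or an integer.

6-mesh fixed-axis compound train (all bearings frame-fixed)
mesh 1 [23T→23T]: |ω|/ω_in = 1×23/23 = 1, sense flips to −
mesh 2 [23T→52T]: |ω|/ω_in = 1×23/52 = 23/52, sense flips to +
mesh 3 [67T→67T]: |ω|/ω_in = (23/52)×67/67 = 23/52, sense flips to −
mesh 4 [67T→72T]: |ω|/ω_in = (23/52)×67/72 = 1541/3744, sense flips to +
mesh 5 [21T→91T]: |ω|/ω_in = (1541/3744)×21/91 = 1541/16224, sense flips to −
mesh 6 [54T→89T]: |ω|/ω_in = (1541/16224)×54/89 = 13869/240656, sense flips to +
signed output speed (× input speed) = 13869/240656

13869/240656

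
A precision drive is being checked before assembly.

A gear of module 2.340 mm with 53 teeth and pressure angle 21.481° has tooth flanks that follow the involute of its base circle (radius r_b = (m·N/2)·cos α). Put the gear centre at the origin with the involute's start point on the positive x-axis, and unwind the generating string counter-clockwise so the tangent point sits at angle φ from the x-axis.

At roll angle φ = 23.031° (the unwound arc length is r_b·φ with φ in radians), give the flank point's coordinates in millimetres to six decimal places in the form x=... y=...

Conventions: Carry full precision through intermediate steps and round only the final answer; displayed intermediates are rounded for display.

recognized (one wheel, involute flank): single-mesh tooth geometry, m = 2.340, N = 53
pitch radius r_p = m·N/2 = 2.340·53/2 = 62.010000
base radius r_b = r_p·cos α = 62.010000·cos 21.481° = 57.702727
roll angle φ = 23.031° = 0.40196678 rad
x = r_b·(cos φ + φ·sin φ) = 62.177828
y = r_b·(sin φ − φ·cos φ) = 1.229170

x=62.177828 y=1.229170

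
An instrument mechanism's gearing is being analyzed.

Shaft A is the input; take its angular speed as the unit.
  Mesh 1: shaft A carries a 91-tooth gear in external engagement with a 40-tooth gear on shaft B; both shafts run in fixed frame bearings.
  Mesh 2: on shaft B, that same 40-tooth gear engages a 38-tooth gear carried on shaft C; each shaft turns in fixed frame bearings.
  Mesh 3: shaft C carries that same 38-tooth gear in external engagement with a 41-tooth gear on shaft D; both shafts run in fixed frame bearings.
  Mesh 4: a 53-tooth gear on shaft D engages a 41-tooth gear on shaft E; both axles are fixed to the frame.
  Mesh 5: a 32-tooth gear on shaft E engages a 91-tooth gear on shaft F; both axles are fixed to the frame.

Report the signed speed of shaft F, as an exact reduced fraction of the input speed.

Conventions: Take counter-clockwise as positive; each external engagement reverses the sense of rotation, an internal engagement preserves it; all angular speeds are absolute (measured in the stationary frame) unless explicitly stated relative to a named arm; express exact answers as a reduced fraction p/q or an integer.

5-mesh fixed-axis compound train (all bearings frame-fixed)
mesh 1 [91T→40T]: |ω|/ω_in = 1×91/40 = 91/40, sense flips to −
mesh 2 [40T→38T]: |ω|/ω_in = (91/40)×40/38 = 91/38, sense flips to +
mesh 3 [38T→41T]: |ω|/ω_in = (91/38)×38/41 = 91/41, sense flips to −
mesh 4 [53T→41T]: |ω|/ω_in = (91/41)×53/41 = 4823/1681, sense flips to +
mesh 5 [32T→91T]: |ω|/ω_in = (4823/1681)×32/91 = 1696/1681, sense flips to −
signed output speed (× input speed) = -1696/1681

-1696/1681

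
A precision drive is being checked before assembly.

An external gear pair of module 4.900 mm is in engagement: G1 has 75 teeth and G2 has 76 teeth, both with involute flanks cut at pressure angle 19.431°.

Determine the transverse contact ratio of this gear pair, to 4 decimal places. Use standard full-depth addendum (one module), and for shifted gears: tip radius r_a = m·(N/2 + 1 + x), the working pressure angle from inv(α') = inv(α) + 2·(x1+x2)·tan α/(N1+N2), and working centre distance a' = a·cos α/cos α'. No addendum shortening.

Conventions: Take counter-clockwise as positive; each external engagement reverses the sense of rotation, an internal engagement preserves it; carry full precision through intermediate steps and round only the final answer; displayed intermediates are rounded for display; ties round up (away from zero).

1.8535

single-mesh involute tooth geometry (75T engaging 76T at module 4.900)
base radii: r_b1 = 173.284115, r_b2 = 175.594570
tip radii: r_a1 = 188.650000, r_a2 = 191.100000
no profile shift: α' = α, a' = a
action lengths: √(r_a1²−r_b1²) = 74.575049, √(r_a2²−r_b2²) = 75.403959
base pitch p_b = π·m·cos α = 14.517016
CR = (74.575049 + 75.403959 − 369.950000·sin 19.43100°)/14.517016 = 1.853495
contact ratio ≈ 1.8535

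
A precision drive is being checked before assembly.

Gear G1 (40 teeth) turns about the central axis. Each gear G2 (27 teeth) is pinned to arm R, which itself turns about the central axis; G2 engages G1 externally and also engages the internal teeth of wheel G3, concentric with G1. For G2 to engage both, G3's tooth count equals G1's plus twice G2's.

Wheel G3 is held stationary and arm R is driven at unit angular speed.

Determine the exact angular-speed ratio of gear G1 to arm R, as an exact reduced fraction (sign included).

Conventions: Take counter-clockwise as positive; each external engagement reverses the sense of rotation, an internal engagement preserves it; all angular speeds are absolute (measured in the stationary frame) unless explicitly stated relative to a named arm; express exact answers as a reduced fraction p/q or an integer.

class = planetary set [G3 = 40+2·27 = 94; Willis about the carrier]
ring teeth: 40 + 2·27 = 94
40(ω_sun−ω_arm) = −94(ω_ring−ω_arm),  ω_ring = 0, ω_arm = 1
ω_sun = 1 − (94/40)(0−1) = 67/20
ω_out/ω_in = 67/20

67/20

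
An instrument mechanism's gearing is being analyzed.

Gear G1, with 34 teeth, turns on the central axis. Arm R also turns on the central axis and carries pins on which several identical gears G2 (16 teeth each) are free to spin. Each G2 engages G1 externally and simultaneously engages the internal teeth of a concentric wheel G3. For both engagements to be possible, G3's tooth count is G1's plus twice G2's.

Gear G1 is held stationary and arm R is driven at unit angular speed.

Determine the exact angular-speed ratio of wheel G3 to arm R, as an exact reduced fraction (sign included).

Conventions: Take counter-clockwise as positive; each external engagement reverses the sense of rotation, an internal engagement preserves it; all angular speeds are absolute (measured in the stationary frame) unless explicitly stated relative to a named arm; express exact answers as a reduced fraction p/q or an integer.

50/33

planetary set (34T centre, 16T on arm, 66T internal) — Willis relation
ring teeth: 34 + 2·16 = 66
34(ω_sun−ω_arm) = −66(ω_ring−ω_arm),  ω_sun = 0, ω_arm = 1
ω_ring = 1 − (34/66)(0−1) = 50/33
ω_out/ω_in = 50/33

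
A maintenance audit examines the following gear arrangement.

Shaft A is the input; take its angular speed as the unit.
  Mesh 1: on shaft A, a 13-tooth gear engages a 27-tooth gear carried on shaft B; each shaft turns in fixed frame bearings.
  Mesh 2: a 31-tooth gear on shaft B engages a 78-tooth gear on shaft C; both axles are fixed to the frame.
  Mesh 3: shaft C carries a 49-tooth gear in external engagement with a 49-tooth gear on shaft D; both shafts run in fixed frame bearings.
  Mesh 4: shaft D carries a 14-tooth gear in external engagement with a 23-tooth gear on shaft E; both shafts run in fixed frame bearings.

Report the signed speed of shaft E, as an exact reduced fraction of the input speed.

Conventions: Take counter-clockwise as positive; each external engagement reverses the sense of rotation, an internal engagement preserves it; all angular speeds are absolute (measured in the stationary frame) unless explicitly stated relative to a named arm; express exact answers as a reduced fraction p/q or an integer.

4-mesh fixed-axis compound train (all bearings frame-fixed)
mesh 1 [13T→27T]: |ω|/ω_in = 1×13/27 = 13/27, sense flips to −
mesh 2 [31T→78T]: |ω|/ω_in = (13/27)×31/78 = 31/162, sense flips to +
mesh 3 [49T→49T]: |ω|/ω_in = (31/162)×49/49 = 31/162, sense flips to −
mesh 4 [14T→23T]: |ω|/ω_in = (31/162)×14/23 = 217/1863, sense flips to +
signed output speed (× input speed) = 217/1863

217/1863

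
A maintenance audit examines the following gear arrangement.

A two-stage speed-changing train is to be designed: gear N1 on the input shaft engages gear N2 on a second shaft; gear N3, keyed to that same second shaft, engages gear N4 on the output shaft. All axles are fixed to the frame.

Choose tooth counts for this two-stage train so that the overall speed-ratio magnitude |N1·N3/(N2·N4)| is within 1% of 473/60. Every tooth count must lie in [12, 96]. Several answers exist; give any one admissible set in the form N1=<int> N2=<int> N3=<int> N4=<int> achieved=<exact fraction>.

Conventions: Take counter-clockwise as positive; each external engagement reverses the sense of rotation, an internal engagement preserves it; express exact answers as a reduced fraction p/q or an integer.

N1=33 N2=12 N3=43 N4=15 achieved=473/60

class = fixed-axis compound train [2-stage, 473/60 wanted]
target = 473/60 in lowest terms: an exact hit needs N1·N3 = k·473 and N2·N4 = k·60 for one integer k, every count in [12, 96]; additionally prefer no 1:1 stage (N1 ≠ N2, N3 ≠ N4)
k = 1…2: no 1:1-free in-range split of k·473 and k·60 into factor pairs; take k = 3
k = 3: N1·N3 = 1419 = 33·43, N2·N4 = 180 = 12·15
achieved = 33·43/(12·15) = 473/60; |achieved − target| = 0 ≤ 473/6000 ✓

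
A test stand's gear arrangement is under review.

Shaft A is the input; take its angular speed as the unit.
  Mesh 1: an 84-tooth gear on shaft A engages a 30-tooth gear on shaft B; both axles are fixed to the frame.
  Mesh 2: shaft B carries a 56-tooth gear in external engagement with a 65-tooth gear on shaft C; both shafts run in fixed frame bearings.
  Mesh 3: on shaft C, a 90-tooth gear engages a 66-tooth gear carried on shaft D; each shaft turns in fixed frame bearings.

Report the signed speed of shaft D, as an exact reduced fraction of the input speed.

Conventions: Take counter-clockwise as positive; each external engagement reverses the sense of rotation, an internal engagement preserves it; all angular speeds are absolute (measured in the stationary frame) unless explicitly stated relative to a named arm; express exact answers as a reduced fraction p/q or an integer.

-2352/715

3-mesh fixed-axis compound train (all bearings frame-fixed)
mesh 1 [84T→30T]: |ω|/ω_in = 1×84/30 = 14/5, sense flips to −
mesh 2 [56T→65T]: |ω|/ω_in = (14/5)×56/65 = 784/325, sense flips to +
mesh 3 [90T→66T]: |ω|/ω_in = (784/325)×90/66 = 2352/715, sense flips to −
signed output speed (× input speed) = -2352/715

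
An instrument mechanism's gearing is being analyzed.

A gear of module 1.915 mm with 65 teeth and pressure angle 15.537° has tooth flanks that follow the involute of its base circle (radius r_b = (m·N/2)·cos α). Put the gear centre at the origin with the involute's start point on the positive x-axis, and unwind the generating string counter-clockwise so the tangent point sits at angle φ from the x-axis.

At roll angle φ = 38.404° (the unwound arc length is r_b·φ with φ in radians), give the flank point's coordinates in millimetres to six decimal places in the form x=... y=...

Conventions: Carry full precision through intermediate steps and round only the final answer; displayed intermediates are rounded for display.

x=71.957478 y=5.752896

recognized (one wheel, involute flank): single-mesh tooth geometry, m = 1.915, N = 65
pitch radius r_p = m·N/2 = 1.915·65/2 = 62.237500
base radius r_b = r_p·cos α = 62.237500·cos 15.537° = 59.963197
roll angle φ = 38.404° = 0.67027625 rad
x = r_b·(cos φ + φ·sin φ) = 71.957478
y = r_b·(sin φ − φ·cos φ) = 5.752896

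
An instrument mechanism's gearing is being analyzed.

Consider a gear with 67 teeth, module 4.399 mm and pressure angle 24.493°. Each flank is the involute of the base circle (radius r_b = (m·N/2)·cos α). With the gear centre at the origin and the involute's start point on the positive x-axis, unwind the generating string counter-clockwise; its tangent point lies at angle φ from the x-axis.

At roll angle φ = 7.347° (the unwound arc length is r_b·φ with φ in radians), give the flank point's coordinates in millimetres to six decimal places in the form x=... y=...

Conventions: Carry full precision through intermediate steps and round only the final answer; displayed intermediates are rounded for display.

single-mesh involute tooth geometry (67T wheel at module 4.399)
pitch radius r_p = m·N/2 = 4.399·67/2 = 147.366500
base radius r_b = r_p·cos α = 147.366500·cos 24.493° = 134.105273
roll angle φ = 7.347° = 0.12822934 rad
x = r_b·(cos φ + φ·sin φ) = 135.203275
y = r_b·(sin φ − φ·cos φ) = 0.094096

x=135.203275 y=0.094096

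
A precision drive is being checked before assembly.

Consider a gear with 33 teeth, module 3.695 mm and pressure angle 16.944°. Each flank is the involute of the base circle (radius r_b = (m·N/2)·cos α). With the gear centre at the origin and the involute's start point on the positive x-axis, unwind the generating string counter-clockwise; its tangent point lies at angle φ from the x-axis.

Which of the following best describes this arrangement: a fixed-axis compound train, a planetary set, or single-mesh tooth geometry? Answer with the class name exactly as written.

single-mesh involute tooth geometry (33T wheel at module 3.695)
classification: single-mesh tooth geometry

single-mesh tooth geometry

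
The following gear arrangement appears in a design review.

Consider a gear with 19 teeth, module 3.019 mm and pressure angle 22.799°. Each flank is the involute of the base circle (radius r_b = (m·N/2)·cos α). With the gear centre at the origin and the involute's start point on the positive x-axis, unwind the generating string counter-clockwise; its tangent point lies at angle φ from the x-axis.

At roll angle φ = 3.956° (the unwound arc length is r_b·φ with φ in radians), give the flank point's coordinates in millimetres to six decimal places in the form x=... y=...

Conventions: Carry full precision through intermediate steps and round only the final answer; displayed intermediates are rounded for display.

class = single-mesh tooth geometry [base-circle involute, m = 3.019, 19T]
pitch radius r_p = m·N/2 = 3.019·19/2 = 28.680500
base radius r_b = r_p·cos α = 28.680500·cos 22.799° = 26.439690
roll angle φ = 3.956° = 0.06904523 rad
x = r_b·(cos φ + φ·sin φ) = 26.502637
y = r_b·(sin φ − φ·cos φ) = 0.002900

x=26.502637 y=0.002900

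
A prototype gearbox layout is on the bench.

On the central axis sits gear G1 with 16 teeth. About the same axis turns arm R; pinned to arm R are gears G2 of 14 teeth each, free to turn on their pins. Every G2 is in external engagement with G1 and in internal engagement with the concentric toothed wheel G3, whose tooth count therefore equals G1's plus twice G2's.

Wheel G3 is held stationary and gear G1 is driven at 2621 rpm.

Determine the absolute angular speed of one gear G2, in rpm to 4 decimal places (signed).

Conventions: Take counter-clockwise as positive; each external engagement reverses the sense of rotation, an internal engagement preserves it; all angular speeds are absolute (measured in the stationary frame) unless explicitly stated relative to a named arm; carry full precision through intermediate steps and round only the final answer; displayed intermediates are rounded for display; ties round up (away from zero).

class = planetary set [G3 = 16+2·14 = 44; Willis about the carrier]
normalise by the input: solve with ω_sun = 1, then scale by 2621 rpm
ring teeth: 16 + 2·14 = 44
16(ω_sun−ω_arm) = −44(ω_ring−ω_arm),  ω_ring = 0, ω_sun = 1
16(1−ω_arm) = −44(0−ω_arm)  ⇒  60·ω_arm = 16  ⇒  ω_arm = 4/15
sun–planet mesh: 16·(1−4/15) = −14·(ω_p−ω_arm)  ⇒  ω_p−ω_arm = -88/105
ω_p = 4/15 − 88/105 = -4/7
scale: ω_p = -4/7 × 2621 rpm = -1497.7143 rpm

-1497.7143 rpm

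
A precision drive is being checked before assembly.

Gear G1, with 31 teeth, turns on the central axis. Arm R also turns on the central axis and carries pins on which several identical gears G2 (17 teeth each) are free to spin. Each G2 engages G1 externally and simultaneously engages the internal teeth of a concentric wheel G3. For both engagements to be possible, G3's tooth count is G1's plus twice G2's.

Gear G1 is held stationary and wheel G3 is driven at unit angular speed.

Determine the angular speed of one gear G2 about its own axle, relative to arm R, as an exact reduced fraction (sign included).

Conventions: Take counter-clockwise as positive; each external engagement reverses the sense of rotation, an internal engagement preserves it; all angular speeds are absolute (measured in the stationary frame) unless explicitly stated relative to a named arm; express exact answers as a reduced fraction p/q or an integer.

2015/1632

class = planetary set [G3 = 31+2·17 = 65; Willis about the carrier]
ring teeth: 31 + 2·17 = 65
31(ω_sun−ω_arm) = −65(ω_ring−ω_arm),  ω_sun = 0, ω_ring = 1
31(0−ω_arm) = −65(1−ω_arm)  ⇒  96·ω_arm = 65  ⇒  ω_arm = 65/96
sun–planet mesh: 31·(0−65/96) = −17·(ω_p−ω_arm)  ⇒  ω_p−ω_arm = 2015/1632
exact speed ratio = 2015/1632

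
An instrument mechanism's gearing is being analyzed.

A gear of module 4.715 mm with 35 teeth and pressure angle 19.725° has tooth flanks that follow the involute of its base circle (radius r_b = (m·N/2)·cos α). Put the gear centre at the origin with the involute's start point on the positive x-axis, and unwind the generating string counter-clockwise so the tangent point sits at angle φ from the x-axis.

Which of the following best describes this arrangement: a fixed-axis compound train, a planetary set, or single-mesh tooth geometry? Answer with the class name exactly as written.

single-mesh tooth geometry

class = single-mesh tooth geometry [base-circle involute, m = 4.715, 35T]
classification: single-mesh tooth geometry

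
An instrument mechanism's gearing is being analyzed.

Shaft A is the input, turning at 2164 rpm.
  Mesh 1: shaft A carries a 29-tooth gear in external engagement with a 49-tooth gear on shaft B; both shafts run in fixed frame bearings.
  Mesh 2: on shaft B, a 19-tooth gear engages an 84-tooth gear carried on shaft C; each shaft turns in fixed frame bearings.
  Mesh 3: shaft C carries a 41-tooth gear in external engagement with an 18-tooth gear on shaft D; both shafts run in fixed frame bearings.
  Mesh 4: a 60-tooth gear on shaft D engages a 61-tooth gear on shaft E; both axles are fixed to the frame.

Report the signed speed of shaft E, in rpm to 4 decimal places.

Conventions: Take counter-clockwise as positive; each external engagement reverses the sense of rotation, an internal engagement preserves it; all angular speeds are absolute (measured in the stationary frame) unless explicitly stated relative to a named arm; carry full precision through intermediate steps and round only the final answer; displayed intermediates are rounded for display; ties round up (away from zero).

class = fixed-axis compound train [4 meshes; 4 ratios multiply, 4 sense flips]
mesh 1 [29T→49T]: ω = 2164.0000×29/49 = 1280.7347 rpm, sense flips to −
mesh 2 [19T→84T]: ω = 1280.7347×19/84 = 289.6900 rpm, sense flips to +
mesh 3 [41T→18T]: ω = 289.6900×41/18 = 659.8494 rpm, sense flips to −
mesh 4 [60T→61T]: ω = 659.8494×60/61 = 649.0322 rpm, sense flips to +
signed output speed = +649.0322 rpm

+649.0322 rpm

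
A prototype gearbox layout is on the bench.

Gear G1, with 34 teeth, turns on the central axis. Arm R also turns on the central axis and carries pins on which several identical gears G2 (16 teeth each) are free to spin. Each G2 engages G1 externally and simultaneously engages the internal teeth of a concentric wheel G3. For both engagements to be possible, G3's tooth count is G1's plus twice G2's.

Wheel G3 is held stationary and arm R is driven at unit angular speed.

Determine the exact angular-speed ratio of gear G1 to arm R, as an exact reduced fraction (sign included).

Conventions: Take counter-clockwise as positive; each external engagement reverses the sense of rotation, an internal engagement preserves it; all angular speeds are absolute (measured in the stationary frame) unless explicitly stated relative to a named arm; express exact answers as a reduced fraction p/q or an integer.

50/17

class = planetary set [G3 = 34+2·16 = 66; Willis about the carrier]
ring teeth: 34 + 2·16 = 66
34(ω_sun−ω_arm) = −66(ω_ring−ω_arm),  ω_ring = 0, ω_arm = 1
ω_sun = 1 − (66/34)(0−1) = 50/17
ω_out/ω_in = 50/17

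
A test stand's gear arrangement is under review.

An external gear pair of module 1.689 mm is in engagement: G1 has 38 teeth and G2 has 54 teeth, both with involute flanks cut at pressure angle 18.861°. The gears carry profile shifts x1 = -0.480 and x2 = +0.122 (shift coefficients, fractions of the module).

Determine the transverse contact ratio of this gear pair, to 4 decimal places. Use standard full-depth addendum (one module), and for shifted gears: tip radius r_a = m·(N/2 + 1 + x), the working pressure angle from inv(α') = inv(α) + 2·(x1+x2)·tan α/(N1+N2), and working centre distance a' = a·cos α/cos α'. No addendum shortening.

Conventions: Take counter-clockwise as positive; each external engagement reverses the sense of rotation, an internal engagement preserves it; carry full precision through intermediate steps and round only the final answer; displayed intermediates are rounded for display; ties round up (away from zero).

1.9070

class = single-mesh tooth geometry [involute pair 38T × 54T, m = 1.689]
base radii: r_b1 = 30.367894, r_b2 = 43.154375
tip radii: r_a1 = 32.969280, r_a2 = 47.498058
inv(α') = inv(18.861°) + 2·(-0.480+0.122)·tan α/(38+54) = 0.00977102  ⇒  α' = 17.44498°
a' = a·cos α / cos α' = 77.6940·cos 18.861°/cos 17.44498° = 77.066941
action lengths: √(r_a1²−r_b1²) = 12.836061, √(r_a2²−r_b2²) = 19.843523
base pitch p_b = π·m·cos α = 5.021240
CR = (12.836061 + 19.843523 − 77.066941·sin 17.44498°)/5.021240 = 1.907040
contact ratio ≈ 1.9070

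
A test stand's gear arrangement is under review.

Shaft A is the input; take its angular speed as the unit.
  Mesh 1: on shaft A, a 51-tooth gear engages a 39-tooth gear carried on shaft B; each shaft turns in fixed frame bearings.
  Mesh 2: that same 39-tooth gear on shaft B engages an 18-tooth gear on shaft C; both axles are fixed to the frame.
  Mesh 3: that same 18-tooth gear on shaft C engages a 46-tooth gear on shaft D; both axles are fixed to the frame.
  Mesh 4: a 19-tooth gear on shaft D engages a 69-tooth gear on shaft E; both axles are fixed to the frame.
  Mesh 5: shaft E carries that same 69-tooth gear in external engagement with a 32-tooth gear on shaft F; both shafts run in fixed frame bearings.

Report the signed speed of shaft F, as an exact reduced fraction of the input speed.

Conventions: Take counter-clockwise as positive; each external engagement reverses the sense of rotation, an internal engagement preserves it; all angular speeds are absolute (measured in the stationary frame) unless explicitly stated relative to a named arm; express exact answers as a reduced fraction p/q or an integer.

-969/1472

5-mesh fixed-axis compound train (all bearings frame-fixed)
mesh 1 [51T→39T]: |ω|/ω_in = 1×51/39 = 17/13, sense flips to −
mesh 2 [39T→18T]: |ω|/ω_in = (17/13)×39/18 = 17/6, sense flips to +
mesh 3 [18T→46T]: |ω|/ω_in = (17/6)×18/46 = 51/46, sense flips to −
mesh 4 [19T→69T]: |ω|/ω_in = (51/46)×19/69 = 323/1058, sense flips to +
mesh 5 [69T→32T]: |ω|/ω_in = (323/1058)×69/32 = 969/1472, sense flips to −
signed output speed (× input speed) = -969/1472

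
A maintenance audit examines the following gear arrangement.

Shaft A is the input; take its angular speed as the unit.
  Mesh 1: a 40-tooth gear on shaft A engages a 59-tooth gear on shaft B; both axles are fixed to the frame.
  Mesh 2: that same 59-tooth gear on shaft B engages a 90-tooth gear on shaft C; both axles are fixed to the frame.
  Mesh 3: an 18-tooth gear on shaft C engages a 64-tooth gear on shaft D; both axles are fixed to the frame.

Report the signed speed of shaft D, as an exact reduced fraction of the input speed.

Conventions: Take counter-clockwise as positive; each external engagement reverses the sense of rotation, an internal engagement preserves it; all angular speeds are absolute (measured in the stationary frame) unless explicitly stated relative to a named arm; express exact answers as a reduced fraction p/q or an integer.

3-mesh fixed-axis compound train (all bearings frame-fixed)
mesh 1 [40T→59T]: |ω|/ω_in = 1×40/59 = 40/59, sense flips to −
mesh 2 [59T→90T]: |ω|/ω_in = (40/59)×59/90 = 4/9, sense flips to +
mesh 3 [18T→64T]: |ω|/ω_in = (4/9)×18/64 = 1/8, sense flips to −
signed output speed (× input speed) = -1/8

-1/8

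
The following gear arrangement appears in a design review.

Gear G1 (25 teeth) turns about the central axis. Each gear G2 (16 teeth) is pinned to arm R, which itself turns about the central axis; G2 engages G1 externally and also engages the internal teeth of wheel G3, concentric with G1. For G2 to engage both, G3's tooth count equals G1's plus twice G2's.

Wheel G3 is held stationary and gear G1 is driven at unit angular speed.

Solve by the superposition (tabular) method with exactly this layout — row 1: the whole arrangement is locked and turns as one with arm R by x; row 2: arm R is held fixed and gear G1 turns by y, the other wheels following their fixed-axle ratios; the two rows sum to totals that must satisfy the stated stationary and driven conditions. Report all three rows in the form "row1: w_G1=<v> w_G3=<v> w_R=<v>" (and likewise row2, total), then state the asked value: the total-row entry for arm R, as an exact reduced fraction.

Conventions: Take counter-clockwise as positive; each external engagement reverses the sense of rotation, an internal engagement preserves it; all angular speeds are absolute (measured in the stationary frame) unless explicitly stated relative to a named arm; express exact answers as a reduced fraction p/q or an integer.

row1: w_G1=25/82 w_G3=25/82 w_R=25/82
row2: w_G1=57/82 w_G3=-25/82 w_R=0
total: w_G1=1 w_G3=0 w_R=25/82
asked value: 25/82

planetary set (25T centre, 16T on arm, 57T internal) — Willis relation
superposition row 1 [locked train]: every member turns x
superposition row 2 [arm held]: sun y, ring −(25/57)·y, arm 0
boundary: total ω_ring = x − (25/57)·y = 0 and total ω_sun = x + y = 1  ⇒  y = 57/82, x = 25/82
row 2 ring = −(25/57)·57/82 = -25/82
totals (row 1 + row 2): sun 25/82 + 57/82 = 1, ring 25/82 + (-25/82) = 0, arm 25/82 + 0 = 25/82
asked cell (total, arm) = 25/82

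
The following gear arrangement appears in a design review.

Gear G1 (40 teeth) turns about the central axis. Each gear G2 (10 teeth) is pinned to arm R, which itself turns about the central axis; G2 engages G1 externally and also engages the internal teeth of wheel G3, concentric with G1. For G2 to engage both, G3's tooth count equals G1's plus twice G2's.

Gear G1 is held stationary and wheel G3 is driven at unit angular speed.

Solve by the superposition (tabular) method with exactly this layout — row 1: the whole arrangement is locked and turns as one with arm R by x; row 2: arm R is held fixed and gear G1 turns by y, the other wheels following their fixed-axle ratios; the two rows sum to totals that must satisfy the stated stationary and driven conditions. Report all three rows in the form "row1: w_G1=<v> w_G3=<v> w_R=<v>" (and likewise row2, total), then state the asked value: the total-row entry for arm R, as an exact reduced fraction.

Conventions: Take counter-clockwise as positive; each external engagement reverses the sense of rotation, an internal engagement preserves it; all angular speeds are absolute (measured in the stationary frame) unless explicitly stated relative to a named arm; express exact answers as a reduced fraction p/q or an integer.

class = planetary set [G3 = 40+2·10 = 60; Willis about the carrier]
superposition row 1 [locked train]: every member turns x
row 2 — arm fixed, fixed-axis ratios: sun y, ring −(40/60)·y, arm 0
boundary: total ω_sun = x + y = 0 and total ω_ring = x − (40/60)·y = 1  ⇒  y = -3/5, x = 3/5
row 2 ring = −(40/60)·(-3/5) = 2/5
totals (row 1 + row 2): sun 3/5 + (-3/5) = 0, ring 3/5 + 2/5 = 1, arm 3/5 + 0 = 3/5
asked cell (total, arm) = 3/5

row1: w_G1=3/5 w_G3=3/5 w_R=3/5
row2: w_G1=-3/5 w_G3=2/5 w_R=0
total: w_G1=0 w_G3=1 w_R=3/5
asked value: 3/5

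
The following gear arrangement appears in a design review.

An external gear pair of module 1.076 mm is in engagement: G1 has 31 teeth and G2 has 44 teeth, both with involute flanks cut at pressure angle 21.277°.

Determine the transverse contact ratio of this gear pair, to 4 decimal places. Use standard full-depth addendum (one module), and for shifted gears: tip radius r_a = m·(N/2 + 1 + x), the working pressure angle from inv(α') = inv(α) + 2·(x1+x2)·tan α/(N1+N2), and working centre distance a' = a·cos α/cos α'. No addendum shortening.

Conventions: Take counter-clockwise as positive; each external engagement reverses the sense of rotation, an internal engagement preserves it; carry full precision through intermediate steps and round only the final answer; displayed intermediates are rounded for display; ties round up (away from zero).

1.6386

topology: single-mesh involute geometry — m = 1.076, 31T/44T pair
base radii: r_b1 = 15.541177, r_b2 = 22.058445
tip radii: r_a1 = 17.754000, r_a2 = 24.748000
no profile shift: α' = α, a' = a
action lengths: √(r_a1²−r_b1²) = 8.583492, √(r_a2²−r_b2²) = 11.220005
base pitch p_b = π·m·cos α = 3.149939
CR = (8.583492 + 11.220005 − 40.350000·sin 21.27700°)/3.149939 = 1.638572
contact ratio ≈ 1.6386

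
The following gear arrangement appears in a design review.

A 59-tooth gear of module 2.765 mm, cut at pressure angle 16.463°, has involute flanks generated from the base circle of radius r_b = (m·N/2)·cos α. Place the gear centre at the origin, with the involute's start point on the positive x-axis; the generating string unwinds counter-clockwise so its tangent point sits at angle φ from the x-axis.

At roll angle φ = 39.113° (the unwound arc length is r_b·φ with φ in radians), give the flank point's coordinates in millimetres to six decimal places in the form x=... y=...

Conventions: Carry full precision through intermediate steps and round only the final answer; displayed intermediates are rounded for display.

x=94.380900 y=7.914729

class = single-mesh tooth geometry [base-circle involute, m = 2.765, 59T]
pitch radius r_p = m·N/2 = 2.765·59/2 = 81.567500
base radius r_b = r_p·cos α = 81.567500·cos 16.463° = 78.223473
roll angle φ = 39.113° = 0.68265063 rad
x = r_b·(cos φ + φ·sin φ) = 94.380900
y = r_b·(sin φ − φ·cos φ) = 7.914729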